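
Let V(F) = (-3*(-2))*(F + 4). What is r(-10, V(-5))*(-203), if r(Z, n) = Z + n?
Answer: 3248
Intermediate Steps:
V(F) = 24 + 6*F (V(F) = 6*(4 + F) = 24 + 6*F)
r(-10, V(-5))*(-203) = (-10 + (24 + 6*(-5)))*(-203) = (-10 + (24 - 30))*(-203) = (-10 - 6)*(-203) = -16*(-203) = 3248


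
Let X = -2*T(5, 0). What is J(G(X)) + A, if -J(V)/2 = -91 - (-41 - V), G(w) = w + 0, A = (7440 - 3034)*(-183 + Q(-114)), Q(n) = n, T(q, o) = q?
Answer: -1308462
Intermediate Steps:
A = -1308582 (A = (7440 - 3034)*(-183 - 114) = 4406*(-297) = -1308582)
X = -10 (X = -2*5 = -10)
G(w) = w
J(V) = 100 - 2*V (J(V) = -2*(-91 - (-41 - V)) = -2*(-91 + (41 + V)) = -2*(-50 + V) = 100 - 2*V)
J(G(X)) + A = (100 - 2*(-10)) - 1308582 = (100 + 20) - 1308582 = 120 - 1308582 = -1308462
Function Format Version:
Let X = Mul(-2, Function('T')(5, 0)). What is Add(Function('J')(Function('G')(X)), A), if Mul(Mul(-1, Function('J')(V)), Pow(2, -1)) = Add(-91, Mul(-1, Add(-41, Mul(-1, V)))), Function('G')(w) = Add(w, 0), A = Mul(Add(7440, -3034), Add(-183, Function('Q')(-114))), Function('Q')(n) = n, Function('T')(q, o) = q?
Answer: -1308462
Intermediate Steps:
A = -1308582 (A = Mul(Add(7440, -3034), Add(-183, -114)) = Mul(4406, -297) = -1308582)
X = -10 (X = Mul(-2, 5) = -10)
Function('G')(w) = w
Function('J')(V) = Add(100, Mul(-2, V)) (Function('J')(V) = Mul(-2, Add(-91, Mul(-1, Add(-41, Mul(-1, V))))) = Mul(-2, Add(-91, Add(41, V))) = Mul(-2, Add(-50, V)) = Add(100, Mul(-2, V)))
Add(Function('J')(Function('G')(X)), A) = Add(Add(100, Mul(-2, -10)), -1308582) = Add(Add(100, 20), -1308582) = Add(120, -1308582) = -1308462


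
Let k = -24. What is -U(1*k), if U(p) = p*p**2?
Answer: 13824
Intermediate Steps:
U(p) = p**3
-U(1*k) = -(1*(-24))**3 = -1*(-24)**3 = -1*(-13824) = 13824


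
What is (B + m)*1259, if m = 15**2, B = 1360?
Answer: 1995515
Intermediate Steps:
m = 225
(B + m)*1259 = (1360 + 225)*1259 = 1585*1259 = 1995515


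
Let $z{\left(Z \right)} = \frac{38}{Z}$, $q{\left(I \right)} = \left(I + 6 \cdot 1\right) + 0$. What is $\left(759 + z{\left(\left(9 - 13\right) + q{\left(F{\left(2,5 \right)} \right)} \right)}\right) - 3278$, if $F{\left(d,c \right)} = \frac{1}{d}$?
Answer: $- \frac{12519}{5} \approx -2503.8$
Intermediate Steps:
$q{\left(I \right)} = 6 + I$ ($q{\left(I \right)} = \left(I + 6\right) + 0 = \left(6 + I\right) + 0 = 6 + I$)
$\left(759 + z{\left(\left(9 - 13\right) + q{\left(F{\left(2,5 \right)} \right)} \right)}\right) - 3278 = \left(759 + \frac{38}{\left(9 - 13\right) + \left(6 + \frac{1}{2}\right)}\right) - 3278 = \left(759 + \frac{38}{-4 + \left(6 + \frac{1}{2}\right)}\right) - 3278 = \left(759 + \frac{38}{-4 + \frac{13}{2}}\right) - 3278 = \left(759 + \frac{38}{\frac{5}{2}}\right) - 3278 = \left(759 + 38 \cdot \frac{2}{5}\right) - 3278 = \left(759 + \frac{76}{5}\right) - 3278 = \frac{3871}{5} - 3278 = - \frac{12519}{5}$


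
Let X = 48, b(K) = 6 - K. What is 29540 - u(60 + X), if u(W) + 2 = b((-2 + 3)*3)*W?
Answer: 29218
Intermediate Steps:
u(W) = -2 + 3*W (u(W) = -2 + (6 - (-2 + 3)*3)*W = -2 + (6 - 3)*W = -2 + 3*W)
29540 - u(60 + X) = 29540 - (-2 + 3*(60 + 48)) = 29540 - (-2 + 3*108) = 29540 - (-2 + 324) = 29540 - 1*322 = 29540 - 322 = 29218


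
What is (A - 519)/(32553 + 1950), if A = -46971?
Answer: -15830/11501 ≈ -1.3764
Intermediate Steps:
(A - 519)/(32553 + 1950) = (-46971 - 519)/(32553 + 1950) = -47490/34503 = -47490*1/34503 = -15830/11501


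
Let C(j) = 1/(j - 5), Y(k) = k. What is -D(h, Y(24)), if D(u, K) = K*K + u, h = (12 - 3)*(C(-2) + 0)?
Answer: -4023/7 ≈ -574.71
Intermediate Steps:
C(j) = 1/(-5 + j)
h = -9/7 (h = (12 - 3)*(1/(-5 - 2) + 0) = 9*(1/(-7) + 0) = 9*(-⅐ + 0) = 9*(-⅐) = -9/7 ≈ -1.2857)
D(u, K) = u + K² (D(u, K) = K² + u = u + K²)
-D(h, Y(24)) = -(-9/7 + 24²) = -(-9/7 + 576) = -1*4023/7 = -4023/7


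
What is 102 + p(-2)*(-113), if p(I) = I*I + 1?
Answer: -463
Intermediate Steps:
p(I) = 1 + I² (p(I) = I² + 1 = 1 + I²)
102 + p(-2)*(-113) = 102 + (1 + (-2)²)*(-113) = 102 + (1 + 4)*(-113) = 102 + 5*(-113) = 102 - 565 = -463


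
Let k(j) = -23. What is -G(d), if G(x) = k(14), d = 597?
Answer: 23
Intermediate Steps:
G(x) = -23
-G(d) = -1*(-23) = 23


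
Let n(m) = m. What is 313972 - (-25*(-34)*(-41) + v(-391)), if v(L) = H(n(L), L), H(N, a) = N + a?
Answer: 349604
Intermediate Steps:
v(L) = 2*L (v(L) = L + L = 2*L)
313972 - (-25*(-34)*(-41) + v(-391)) = 313972 - (-25*(-34)*(-41) + 2*(-391)) = 313972 - (850*(-41) - 782) = 313972 - (-34850 - 782) = 313972 - 1*(-35632) = 313972 + 35632 = 349604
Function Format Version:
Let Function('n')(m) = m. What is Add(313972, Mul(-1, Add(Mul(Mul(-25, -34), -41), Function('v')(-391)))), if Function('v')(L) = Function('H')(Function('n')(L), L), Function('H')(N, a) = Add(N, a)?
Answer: 349604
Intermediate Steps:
Function('v')(L) = Mul(2, L) (Function('v')(L) = Add(L, L) = Mul(2, L))
Add(313972, Mul(-1, Add(Mul(Mul(-25, -34), -41), Function('v')(-391)))) = Add(313972, Mul(-1, Add(Mul(Mul(-25, -34), -41), Mul(2, -391)))) = Add(313972, Mul(-1, Add(Mul(850, -41), -782))) = Add(313972, Mul(-1, Add(-34850, -782))) = Add(313972, Mul(-1, -35632)) = Add(313972, 35632) = 349604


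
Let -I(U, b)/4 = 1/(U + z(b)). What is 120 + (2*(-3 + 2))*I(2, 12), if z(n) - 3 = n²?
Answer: 17888/149 ≈ 120.05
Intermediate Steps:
z(n) = 3 + n²
I(U, b) = -4/(3 + U + b²) (I(U, b) = -4/(U + (3 + b²)) = -4/(3 + U + b²))
120 + (2*(-3 + 2))*I(2, 12) = 120 + (2*(-3 + 2))*(-4/(3 + 2 + 12²)) = 120 + (2*(-1))*(-4/(3 + 2 + 144)) = 120 - (-8)/149 = 120 - 2*(-4/149) = 120 + 8/149 = 17888/149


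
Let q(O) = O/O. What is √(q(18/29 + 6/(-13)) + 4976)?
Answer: 3*√553 ≈ 70.548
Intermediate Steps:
q(O) = 1
√(q(18/29 + 6/(-13)) + 4976) = √(1 + 4976) = √4977 = 3*√553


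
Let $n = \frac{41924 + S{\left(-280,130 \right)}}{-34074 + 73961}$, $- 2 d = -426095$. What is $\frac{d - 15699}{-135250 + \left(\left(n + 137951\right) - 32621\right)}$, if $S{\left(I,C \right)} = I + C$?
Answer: $- \frac{15743279239}{2386754532} \approx -6.5961$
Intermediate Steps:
$d = \frac{426095}{2}$ ($d = \left(- \frac{1}{2}\right) \left(-426095\right) = \frac{426095}{2} \approx 2.1305 \cdot 10^{5}$)
$S{\left(I,C \right)} = C + I$
$n = \frac{41774}{39887}$ ($n = \frac{41924 + \left(130 - 280\right)}{-34074 + 73961} = \frac{41924 - 150}{39887} = 41774 \cdot \frac{1}{39887} = \frac{41774}{39887} \approx 1.0473$)
$\frac{d - 15699}{-135250 + \left(\left(n + 137951\right) - 32621\right)} = \frac{\frac{426095}{2} - 15699}{-135250 + \left(\left(\frac{41774}{39887} + 137951\right) - 32621\right)} = \frac{394697}{2 \left(-135250 + \left(\frac{5502493311}{39887} - 32621\right)\right)} = \frac{394697}{2 \left(-135250 + \frac{4201339484}{39887}\right)} = \frac{394697}{2 \left(- \frac{1193377266}{39887}\right)} = \frac{394697}{2} \left(- \frac{39887}{1193377266}\right) = - \frac{15743279239}{2386754532}$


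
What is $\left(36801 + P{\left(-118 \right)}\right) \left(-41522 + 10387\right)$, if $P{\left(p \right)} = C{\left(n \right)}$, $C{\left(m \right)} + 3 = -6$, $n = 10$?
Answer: $-1145518920$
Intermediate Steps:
$C{\left(m \right)} = -9$ ($C{\left(m \right)} = -3 - 6 = -9$)
$P{\left(p \right)} = -9$
$\left(36801 + P{\left(-118 \right)}\right) \left(-41522 + 10387\right) = \left(36801 - 9\right) \left(-41522 + 10387\right) = 36792 \left(-31135\right) = -1145518920$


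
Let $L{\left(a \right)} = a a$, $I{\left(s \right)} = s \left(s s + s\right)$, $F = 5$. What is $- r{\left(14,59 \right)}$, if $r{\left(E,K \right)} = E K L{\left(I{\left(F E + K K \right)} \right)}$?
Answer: $-1657023435474520002914304$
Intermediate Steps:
$I{\left(s \right)} = s \left(s + s^{2}\right)$ ($I{\left(s \right)} = s \left(s^{2} + s\right) = s \left(s + s^{2}\right)$)
$L{\left(a \right)} = a^{2}$
$r{\left(E,K \right)} = E K \left(K^{2} + 5 E\right)^{4} \left(1 + K^{2} + 5 E\right)^{2}$ ($r{\left(E,K \right)} = E K \left(\left(5 E + K K\right)^{2} \left(1 + \left(5 E + K K\right)\right)\right)^{2} = E K \left(\left(5 E + K^{2}\right)^{2} \left(1 + \left(5 E + K^{2}\right)\right)\right)^{2} = E K \left(\left(K^{2} + 5 E\right)^{2} \left(1 + \left(K^{2} + 5 E\right)\right)\right)^{2} = E K \left(\left(K^{2} + 5 E\right)^{2} \left(1 + K^{2} + 5 E\right)\right)^{2} = E K \left(K^{2} + 5 E\right)^{4} \left(1 + K^{2} + 5 E\right)^{2}$)
$- r{\left(14,59 \right)} = - 14 \cdot 59 \left(59^{2} + 5 \cdot 14\right)^{4} \left(1 + 59^{2} + 5 \cdot 14\right)^{2} = - 14 \cdot 59 \left(3481 + 70\right)^{4} \left(1 + 3481 + 70\right)^{2} = - 14 \cdot 59 \cdot 3551^{4} \cdot 3552^{2} = - 14 \cdot 59 \cdot 159002037379201 \cdot 12616704 = \left(-1\right) 1657023435474520002914304 = -1657023435474520002914304$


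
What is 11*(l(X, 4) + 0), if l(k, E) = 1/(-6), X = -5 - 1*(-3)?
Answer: -11/6 ≈ -1.8333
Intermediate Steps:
X = -2 (X = -5 + 3 = -2)
l(k, E) = -1/6
11*(l(X, 4) + 0) = 11*(-1/6 + 0) = 11*(-1/6) = -11/6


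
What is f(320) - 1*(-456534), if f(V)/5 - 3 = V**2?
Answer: 968549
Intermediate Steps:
f(V) = 15 + 5*V**2
f(320) - 1*(-456534) = (15 + 5*320**2) - 1*(-456534) = (15 + 5*102400) + 456534 = (15 + 512000) + 456534 = 512015 + 456534 = 968549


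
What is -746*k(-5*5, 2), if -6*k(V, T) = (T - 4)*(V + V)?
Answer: 37300/3 ≈ 12433.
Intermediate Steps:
k(V, T) = -V*(-4 + T)/3 (k(V, T) = -(T - 4)*(V + V)/6 = -(-4 + T)*2*V/6 = -V*(-4 + T)/3)
-746*k(-5*5, 2) = -746*(-5*5)*(4 - 1*2)/3 = -746*(-25)*(4 - 2)/3 = -746*(-25)*2/3 = -746*(-50/3) = 37300/3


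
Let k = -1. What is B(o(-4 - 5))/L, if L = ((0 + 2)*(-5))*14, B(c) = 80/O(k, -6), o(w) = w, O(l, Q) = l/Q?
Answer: -24/7 ≈ -3.4286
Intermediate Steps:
B(c) = 480 (B(c) = 80/((-1/(-6))) = 80/((-1*(-1/6))) = 80/(1/6) = 80*6 = 480)
L = -140 (L = (2*(-5))*14 = -10*14 = -140)
B(o(-4 - 5))/L = 480/(-140) = 480*(-1/140) = -24/7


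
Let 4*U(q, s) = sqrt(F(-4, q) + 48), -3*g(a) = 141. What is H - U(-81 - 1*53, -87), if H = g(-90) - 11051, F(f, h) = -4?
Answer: -11098 - sqrt(11)/2 ≈ -11100.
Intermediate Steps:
g(a) = -47 (g(a) = -1/3*141 = -47)
U(q, s) = sqrt(11)/2 (U(q, s) = sqrt(-4 + 48)/4 = sqrt(44)/4 = (2*sqrt(11))/4 = sqrt(11)/2)
H = -11098 (H = -47 - 11051 = -11098)
H - U(-81 - 1*53, -87) = -11098 - sqrt(11)/2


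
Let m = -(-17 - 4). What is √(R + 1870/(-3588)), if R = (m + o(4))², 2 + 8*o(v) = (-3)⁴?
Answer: √49061552241/7176 ≈ 30.867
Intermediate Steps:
o(v) = 79/8 (o(v) = -¼ + (⅛)*(-3)⁴ = -¼ + (⅛)*81 = -¼ + 81/8 = 79/8)
m = 21 (m = -1*(-21) = 21)
R = 61009/64 (R = (21 + 79/8)² = (247/8)² = 61009/64 ≈ 953.27)
√(R + 1870/(-3588)) = √(61009/64 + 1870/(-3588)) = √(61009/64 + 1870*(-1/3588)) = √(61009/64 - 935/1794) = √(54695153/57408) = √49061552241/7176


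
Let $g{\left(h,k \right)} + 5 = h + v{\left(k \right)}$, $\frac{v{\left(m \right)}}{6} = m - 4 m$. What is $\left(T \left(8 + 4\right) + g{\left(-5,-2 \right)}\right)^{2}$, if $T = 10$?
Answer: $21316$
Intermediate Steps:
$v{\left(m \right)} = - 18 m$ ($v{\left(m \right)} = 6 \left(m - 4 m\right) = 6 \left(- 3 m\right) = - 18 m$)
$g{\left(h,k \right)} = -5 + h - 18 k$ ($g{\left(h,k \right)} = -5 + \left(h - 18 k\right) = -5 + h - 18 k$)
$\left(T \left(8 + 4\right) + g{\left(-5,-2 \right)}\right)^{2} = \left(10 \left(8 + 4\right) - -26\right)^{2} = \left(10 \cdot 12 - -26\right)^{2} = \left(120 + 26\right)^{2} = 146^{2} = 21316$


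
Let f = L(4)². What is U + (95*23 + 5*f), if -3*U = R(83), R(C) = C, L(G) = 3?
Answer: 6607/3 ≈ 2202.3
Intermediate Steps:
f = 9 (f = 3² = 9)
U = -83/3 (U = -⅓*83 = -83/3 ≈ -27.667)
U + (95*23 + 5*f) = -83/3 + (95*23 + 5*9) = -83/3 + (2185 + 45) = -83/3 + 2230 = 6607/3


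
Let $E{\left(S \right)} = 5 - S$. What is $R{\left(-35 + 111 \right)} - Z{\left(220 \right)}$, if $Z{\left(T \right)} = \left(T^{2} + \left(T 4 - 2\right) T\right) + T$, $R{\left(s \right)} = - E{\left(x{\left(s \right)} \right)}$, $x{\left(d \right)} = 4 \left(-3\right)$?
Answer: $-241797$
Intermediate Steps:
$x{\left(d \right)} = -12$
$R{\left(s \right)} = -17$ ($R{\left(s \right)} = - (5 - -12) = - (5 + 12) = \left(-1\right) 17 = -17$)
$Z{\left(T \right)} = T + T^{2} + T \left(-2 + 4 T\right)$ ($Z{\left(T \right)} = \left(T^{2} + \left(4 T - 2\right) T\right) + T = \left(T^{2} + \left(-2 + 4 T\right) T\right) + T = \left(T^{2} + T \left(-2 + 4 T\right)\right) + T = T + T^{2} + T \left(-2 + 4 T\right)$)
$R{\left(-35 + 111 \right)} - Z{\left(220 \right)} = -17 - 220 \left(-1 + 5 \cdot 220\right) = -17 - 220 \left(-1 + 1100\right) = -17 - 220 \cdot 1099 = -17 - 241780 = -241797$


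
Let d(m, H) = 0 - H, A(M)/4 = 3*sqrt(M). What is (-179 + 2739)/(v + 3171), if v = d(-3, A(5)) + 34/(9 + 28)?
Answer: 11116433920/13772618641 + 42055680*sqrt(5)/13772618641 ≈ 0.81397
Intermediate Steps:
A(M) = 12*sqrt(M) (A(M) = 4*(3*sqrt(M)) = 12*sqrt(M))
d(m, H) = -H
v = 34/37 - 12*sqrt(5) (v = -12*sqrt(5) + 34/(9 + 28) = -12*sqrt(5) + 34/37 = 34/37 - 12*sqrt(5) ≈ -25.914)
(-179 + 2739)/(v + 3171) = (-179 + 2739)/((34/37 - 12*sqrt(5)) + 3171) = 2560/(117361/37 - 12*sqrt(5))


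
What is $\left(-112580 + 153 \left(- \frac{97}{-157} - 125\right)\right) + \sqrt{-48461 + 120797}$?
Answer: $- \frac{20662844}{157} + 4 \sqrt{4521} \approx -1.3134 \cdot 10^{5}$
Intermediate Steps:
$\left(-112580 + 153 \left(- \frac{97}{-157} - 125\right)\right) + \sqrt{-48461 + 120797} = \left(-112580 + 153 \left(\left(-97\right) \left(- \frac{1}{157}\right) - 125\right)\right) + \sqrt{72336} = \left(-112580 + 153 \left(\frac{97}{157} - 125\right)\right) + 4 \sqrt{4521} = \left(-112580 + 153 \left(- \frac{19528}{157}\right)\right) + 4 \sqrt{4521} = \left(-112580 - \frac{2987784}{157}\right) + 4 \sqrt{4521} = - \frac{20662844}{157} + 4 \sqrt{4521}$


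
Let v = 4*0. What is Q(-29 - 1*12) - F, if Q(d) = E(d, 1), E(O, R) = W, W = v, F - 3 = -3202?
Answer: 3199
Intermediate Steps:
F = -3199 (F = 3 - 3202 = -3199)
v = 0
W = 0
E(O, R) = 0
Q(d) = 0
Q(-29 - 1*12) - F = 0 - 1*(-3199) = 0 + 3199 = 3199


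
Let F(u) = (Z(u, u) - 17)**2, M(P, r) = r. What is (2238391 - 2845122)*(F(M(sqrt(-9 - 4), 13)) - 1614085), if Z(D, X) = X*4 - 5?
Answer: 978769348235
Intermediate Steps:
Z(D, X) = -5 + 4*X (Z(D, X) = 4*X - 5 = -5 + 4*X)
F(u) = (-22 + 4*u)**2 (F(u) = ((-5 + 4*u) - 17)**2 = (-22 + 4*u)**2)
(2238391 - 2845122)*(F(M(sqrt(-9 - 4), 13)) - 1614085) = (2238391 - 2845122)*(4*(-11 + 2*13)**2 - 1614085) = -606731*(4*(-11 + 26)**2 - 1614085) = -606731*(4*15**2 - 1614085) = -606731*(4*225 - 1614085) = -606731*(900 - 1614085) = -606731*(-1613185) = 978769348235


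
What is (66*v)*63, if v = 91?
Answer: 378378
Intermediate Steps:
(66*v)*63 = (66*91)*63 = 6006*63 = 378378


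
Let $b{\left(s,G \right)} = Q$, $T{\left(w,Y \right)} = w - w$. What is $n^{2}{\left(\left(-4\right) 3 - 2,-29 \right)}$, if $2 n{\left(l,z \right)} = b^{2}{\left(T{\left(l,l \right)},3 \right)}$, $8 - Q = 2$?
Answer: $324$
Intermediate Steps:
$T{\left(w,Y \right)} = 0$
$Q = 6$ ($Q = 8 - 2 = 6$)
$b{\left(s,G \right)} = 6$
$n{\left(l,z \right)} = 18$ ($n{\left(l,z \right)} = \frac{6^{2}}{2} = \frac{1}{2} \cdot 36 = 18$)
$n^{2}{\left(\left(-4\right) 3 - 2,-29 \right)} = 18^{2} = 324$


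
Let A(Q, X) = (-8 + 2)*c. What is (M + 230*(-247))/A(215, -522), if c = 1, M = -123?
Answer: 56933/6 ≈ 9488.8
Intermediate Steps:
A(Q, X) = -6 (A(Q, X) = (-8 + 2)*1 = -6*1 = -6)
(M + 230*(-247))/A(215, -522) = (-123 + 230*(-247))/(-6) = (-123 - 56810)*(-1/6) = -56933*(-1/6) = 56933/6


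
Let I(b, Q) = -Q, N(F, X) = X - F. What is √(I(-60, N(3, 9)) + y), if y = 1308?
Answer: √1302 ≈ 36.083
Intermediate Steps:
√(I(-60, N(3, 9)) + y) = √(-(9 - 1*3) + 1308) = √(-(9 - 3) + 1308) = √(-1*6 + 1308) = √(-6 + 1308) = √1302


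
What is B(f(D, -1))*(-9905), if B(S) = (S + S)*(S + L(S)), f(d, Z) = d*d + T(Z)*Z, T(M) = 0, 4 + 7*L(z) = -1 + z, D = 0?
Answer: 0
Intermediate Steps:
L(z) = -5/7 + z/7 (L(z) = -4/7 + (-1 + z)/7 = -4/7 + (-1/7 + z/7) = -5/7 + z/7)
f(d, Z) = d**2 (f(d, Z) = d*d + 0*Z = d**2 + 0 = d**2)
B(S) = 2*S*(-5/7 + 8*S/7) (B(S) = (S + S)*(S + (-5/7 + S/7)) = (2*S)*(-5/7 + 8*S/7) = 2*S*(-5/7 + 8*S/7))
B(f(D, -1))*(-9905) = ((2/7)*0**2*(-5 + 8*0**2))*(-9905) = ((2/7)*0*(-5 + 8*0))*(-9905) = ((2/7)*0*(-5 + 0))*(-9905) = ((2/7)*0*(-5))*(-9905) = 0*(-9905) = 0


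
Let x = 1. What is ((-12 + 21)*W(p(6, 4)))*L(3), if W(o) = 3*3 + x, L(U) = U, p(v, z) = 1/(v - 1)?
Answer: 270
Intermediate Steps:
p(v, z) = 1/(-1 + v)
W(o) = 10 (W(o) = 3*3 + 1 = 9 + 1 = 10)
((-12 + 21)*W(p(6, 4)))*L(3) = ((-12 + 21)*10)*3 = (9*10)*3 = 90*3 = 270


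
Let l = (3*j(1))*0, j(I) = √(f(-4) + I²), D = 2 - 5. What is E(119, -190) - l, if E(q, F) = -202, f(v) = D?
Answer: -202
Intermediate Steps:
D = -3
f(v) = -3
j(I) = √(-3 + I²)
l = 0 (l = (3*√(-3 + 1²))*0 = (3*√(-3 + 1))*0 = (3*√(-2))*0 = (3*(I*√2))*0 = (3*I*√2)*0 = 0)
E(119, -190) - l = -202 - 1*0 = -202 + 0 = -202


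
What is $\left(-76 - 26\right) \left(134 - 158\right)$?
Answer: $2448$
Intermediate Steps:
$\left(-76 - 26\right) \left(134 - 158\right) = \left(-76 - 26\right) \left(-24\right) = \left(-102\right) \left(-24\right) = 2448$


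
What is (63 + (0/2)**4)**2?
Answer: 3969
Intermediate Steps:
(63 + (0/2)**4)**2 = (63 + (0*(1/2))**4)**2 = (63 + 0**4)**2 = (63 + 0)**2 = 63**2 = 3969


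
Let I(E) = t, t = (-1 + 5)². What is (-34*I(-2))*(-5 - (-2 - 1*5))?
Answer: -1088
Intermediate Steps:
t = 16 (t = 4² = 16)
I(E) = 16
(-34*I(-2))*(-5 - (-2 - 1*5)) = (-34*16)*(-5 - (-2 - 1*5)) = -544*(-5 - (-2 - 5)) = -544*(-5 - 1*(-7)) = -544*(-5 + 7) = -544*2 = -1088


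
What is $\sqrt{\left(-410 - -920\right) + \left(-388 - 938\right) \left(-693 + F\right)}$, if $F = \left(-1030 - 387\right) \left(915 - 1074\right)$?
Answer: $5 i \sqrt{11913294} \approx 17258.0 i$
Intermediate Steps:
$F = 225303$ ($F = \left(-1417\right) \left(-159\right) = 225303$)
$\sqrt{\left(-410 - -920\right) + \left(-388 - 938\right) \left(-693 + F\right)} = \sqrt{\left(-410 - -920\right) + \left(-388 - 938\right) \left(-693 + 225303\right)} = \sqrt{\left(-410 + 920\right) - 297832860} = \sqrt{510 - 297832860} = \sqrt{-297832350} = 5 i \sqrt{11913294}$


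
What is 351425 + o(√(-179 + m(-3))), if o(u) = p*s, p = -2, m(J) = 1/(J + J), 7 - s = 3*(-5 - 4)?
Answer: 351357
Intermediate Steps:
s = 34 (s = 7 - 3*(-5 - 4) = 7 - 3*(-9) = 7 - 1*(-27) = 7 + 27 = 34)
m(J) = 1/(2*J)
o(u) = -68 (o(u) = -2*34 = -68)
351425 + o(√(-179 + m(-3))) = 351425 - 68 = 351357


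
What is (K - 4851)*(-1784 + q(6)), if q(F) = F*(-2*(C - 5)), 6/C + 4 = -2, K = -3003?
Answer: 13446048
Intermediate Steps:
C = -1 (C = 6/(-4 - 2) = 6/(-6) = 6*(-⅙) = -1)
q(F) = 12*F (q(F) = F*(-2*(-1 - 5)) = F*(-2*(-6)) = F*12 = 12*F)
(K - 4851)*(-1784 + q(6)) = (-3003 - 4851)*(-1784 + 12*6) = -7854*(-1784 + 72) = -7854*(-1712) = 13446048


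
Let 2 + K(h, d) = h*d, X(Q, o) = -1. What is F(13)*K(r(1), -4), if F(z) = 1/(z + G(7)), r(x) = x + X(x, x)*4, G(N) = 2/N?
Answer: 70/93 ≈ 0.75269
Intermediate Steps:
r(x) = -4 + x (r(x) = x - 1*4 = x - 4 = -4 + x)
F(z) = 1/(2/7 + z) (F(z) = 1/(z + 2/7) = 1/(2/7 + z))
K(h, d) = -2 + d*h (K(h, d) = -2 + h*d = -2 + d*h)
F(13)*K(r(1), -4) = (7/(2 + 7*13))*(-2 - 4*(-4 + 1)) = (7/(2 + 91))*(-2 - 4*(-3)) = (7/93)*(-2 + 12) = (7*(1/93))*10 = (7/93)*10 = 70/93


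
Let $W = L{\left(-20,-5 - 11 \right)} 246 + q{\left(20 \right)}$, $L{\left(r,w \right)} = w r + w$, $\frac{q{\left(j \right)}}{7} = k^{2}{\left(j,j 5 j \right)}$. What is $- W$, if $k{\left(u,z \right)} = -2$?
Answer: $-74812$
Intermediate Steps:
$q{\left(j \right)} = 28$ ($q{\left(j \right)} = 7 \left(-2\right)^{2} = 7 \cdot 4 = 28$)
$L{\left(r,w \right)} = w + r w$ ($L{\left(r,w \right)} = r w + w = w + r w$)
$W = 74812$ ($W = \left(-5 - 11\right) \left(1 - 20\right) 246 + 28 = \left(-5 - 11\right) \left(-19\right) 246 + 28 = \left(-16\right) \left(-19\right) 246 + 28 = 304 \cdot 246 + 28 = 74784 + 28 = 74812$)
$- W = \left(-1\right) 74812 = -74812$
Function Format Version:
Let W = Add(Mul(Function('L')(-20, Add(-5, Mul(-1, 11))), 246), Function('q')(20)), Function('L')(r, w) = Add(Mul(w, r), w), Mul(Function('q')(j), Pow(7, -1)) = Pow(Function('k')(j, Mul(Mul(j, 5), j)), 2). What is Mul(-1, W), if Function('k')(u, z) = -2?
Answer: -74812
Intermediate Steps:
Function('q')(j) = 28 (Function('q')(j) = Mul(7, Pow(-2, 2)) = Mul(7, 4) = 28)
Function('L')(r, w) = Add(w, Mul(r, w)) (Function('L')(r, w) = Add(Mul(r, w), w) = Add(w, Mul(r, w)))
W = 74812 (W = Add(Mul(Mul(Add(-5, Mul(-1, 11)), Add(1, -20)), 246), 28) = Add(Mul(Mul(Add(-5, -11), -19), 246), 28) = Add(Mul(Mul(-16, -19), 246), 28) = Add(Mul(304, 246), 28) = Add(74784, 28) = 74812)
Mul(-1, W) = Mul(-1, 74812) = -74812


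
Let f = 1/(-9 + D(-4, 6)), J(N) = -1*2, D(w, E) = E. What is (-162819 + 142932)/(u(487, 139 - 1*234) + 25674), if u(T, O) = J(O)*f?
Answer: -59661/77024 ≈ -0.77458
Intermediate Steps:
J(N) = -2
f = -⅓ (f = 1/(-9 + 6) = 1/(-3) = -⅓ ≈ -0.33333)
u(T, O) = ⅔ (u(T, O) = -2*(-⅓) = ⅔)
(-162819 + 142932)/(u(487, 139 - 1*234) + 25674) = (-162819 + 142932)/(⅔ + 25674) = -19887/77024/3 = -19887*3/77024 = -59661/77024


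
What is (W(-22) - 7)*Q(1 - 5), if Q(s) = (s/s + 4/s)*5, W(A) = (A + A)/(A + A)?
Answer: 0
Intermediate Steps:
W(A) = 1 (W(A) = (2*A)/((2*A)) = (2*A)*(1/(2*A)) = 1)
Q(s) = 5 + 20/s (Q(s) = (1 + 4/s)*5 = 5 + 20/s)
(W(-22) - 7)*Q(1 - 5) = (1 - 7)*(5 + 20/(1 - 5)) = -6*(5 + 20/(-4)) = -6*(5 + 20*(-¼)) = -6*(5 - 5) = -6*0 = 0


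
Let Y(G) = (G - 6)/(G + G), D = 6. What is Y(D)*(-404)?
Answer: 0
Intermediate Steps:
Y(G) = (-6 + G)/(2*G) (Y(G) = (-6 + G)/((2*G)) = (-6 + G)*(1/(2*G)) = (-6 + G)/(2*G))
Y(D)*(-404) = ((½)*(-6 + 6)/6)*(-404) = ((½)*(⅙)*0)*(-404) = 0*(-404) = 0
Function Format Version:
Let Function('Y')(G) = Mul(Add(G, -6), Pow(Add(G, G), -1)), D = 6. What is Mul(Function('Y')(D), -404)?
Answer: 0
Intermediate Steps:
Function('Y')(G) = Mul(Rational(1, 2), Pow(G, -1), Add(-6, G)) (Function('Y')(G) = Mul(Add(-6, G), Pow(Mul(2, G), -1)) = Mul(Add(-6, G), Mul(Rational(1, 2), Pow(G, -1))) = Mul(Rational(1, 2), Pow(G, -1), Add(-6, G)))
Mul(Function('Y')(D), -404) = Mul(Mul(Rational(1, 2), Pow(6, -1), Add(-6, 6)), -404) = Mul(Mul(Rational(1, 2), Rational(1, 6), 0), -404) = Mul(0, -404) = 0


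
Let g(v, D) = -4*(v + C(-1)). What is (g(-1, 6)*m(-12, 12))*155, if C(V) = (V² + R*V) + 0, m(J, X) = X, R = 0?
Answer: 0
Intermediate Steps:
C(V) = V² (C(V) = (V² + 0*V) + 0 = (V² + 0) + 0 = V² + 0 = V²)
g(v, D) = -4 - 4*v (g(v, D) = -4*(v + (-1)²) = -4*(v + 1) = -4*(1 + v) = -4 - 4*v)
(g(-1, 6)*m(-12, 12))*155 = ((-4 - 4*(-1))*12)*155 = ((-4 + 4)*12)*155 = (0*12)*155 = 0*155 = 0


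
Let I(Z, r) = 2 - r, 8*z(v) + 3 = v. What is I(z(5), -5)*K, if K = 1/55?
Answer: 7/55 ≈ 0.12727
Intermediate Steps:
K = 1/55 ≈ 0.018182
z(v) = -3/8 + v/8
I(z(5), -5)*K = (2 - 1*(-5))*(1/55) = (2 + 5)*(1/55) = 7*(1/55) = 7/55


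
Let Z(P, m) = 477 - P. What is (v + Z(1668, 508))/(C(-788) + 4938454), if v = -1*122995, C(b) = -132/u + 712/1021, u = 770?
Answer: -2218893355/88237836242 ≈ -0.025147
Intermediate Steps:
C(b) = 18794/35735 (C(b) = -132/770 + 712/1021 = -132*1/770 + 712*(1/1021) = -6/35 + 712/1021 = 18794/35735)
v = -122995
(v + Z(1668, 508))/(C(-788) + 4938454) = (-122995 + (477 - 1*1668))/(18794/35735 + 4938454) = (-122995 + (477 - 1668))/(176475672484/35735) = (-122995 - 1191)*(35735/176475672484) = -124186*35735/176475672484 = -2218893355/88237836242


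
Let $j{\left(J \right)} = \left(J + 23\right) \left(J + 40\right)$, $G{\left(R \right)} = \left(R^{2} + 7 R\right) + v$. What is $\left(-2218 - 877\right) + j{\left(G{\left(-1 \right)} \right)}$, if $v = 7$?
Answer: $-2111$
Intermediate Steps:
$G{\left(R \right)} = 7 + R^{2} + 7 R$ ($G{\left(R \right)} = \left(R^{2} + 7 R\right) + 7 = 7 + R^{2} + 7 R$)
$j{\left(J \right)} = \left(23 + J\right) \left(40 + J\right)$
$\left(-2218 - 877\right) + j{\left(G{\left(-1 \right)} \right)} = \left(-2218 - 877\right) + \left(920 + \left(7 + \left(-1\right)^{2} + 7 \left(-1\right)\right)^{2} + 63 \left(7 + \left(-1\right)^{2} + 7 \left(-1\right)\right)\right) = -3095 + \left(920 + \left(7 + 1 - 7\right)^{2} + 63 \left(7 + 1 - 7\right)\right) = -3095 + \left(920 + 1^{2} + 63 \cdot 1\right) = -3095 + \left(920 + 1 + 63\right) = -3095 + 984 = -2111$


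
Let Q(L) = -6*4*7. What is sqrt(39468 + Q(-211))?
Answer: 10*sqrt(393) ≈ 198.24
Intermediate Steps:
Q(L) = -168 (Q(L) = -24*7 = -168)
sqrt(39468 + Q(-211)) = sqrt(39468 - 168) = sqrt(39300) = 10*sqrt(393)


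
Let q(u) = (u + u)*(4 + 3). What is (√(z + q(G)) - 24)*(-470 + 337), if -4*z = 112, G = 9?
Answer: 3192 - 931*√2 ≈ 1875.4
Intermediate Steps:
z = -28 (z = -¼*112 = -28)
q(u) = 14*u (q(u) = (2*u)*7 = 14*u)
(√(z + q(G)) - 24)*(-470 + 337) = (√(-28 + 14*9) - 24)*(-470 + 337) = (√(-28 + 126) - 24)*(-133) = (√98 - 24)*(-133) = (7*√2 - 24)*(-133) = (-24 + 7*√2)*(-133) = 3192 - 931*√2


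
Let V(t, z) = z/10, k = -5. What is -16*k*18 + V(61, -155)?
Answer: 2849/2 ≈ 1424.5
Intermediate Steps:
V(t, z) = z/10 (V(t, z) = z*(⅒) = z/10)
-16*k*18 + V(61, -155) = -16*(-5)*18 + (⅒)*(-155) = 80*18 - 31/2 = 1440 - 31/2 = 2849/2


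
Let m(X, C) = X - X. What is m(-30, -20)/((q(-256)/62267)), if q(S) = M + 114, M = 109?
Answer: 0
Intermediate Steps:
q(S) = 223 (q(S) = 109 + 114 = 223)
m(X, C) = 0
m(-30, -20)/((q(-256)/62267)) = 0/((223/62267)) = 0/((223*(1/62267))) = 0/(223/62267) = 0*(62267/223) = 0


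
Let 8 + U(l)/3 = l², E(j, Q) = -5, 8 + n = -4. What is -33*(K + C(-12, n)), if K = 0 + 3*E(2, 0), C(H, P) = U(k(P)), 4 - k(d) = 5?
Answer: 1188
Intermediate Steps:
n = -12 (n = -8 - 4 = -12)
k(d) = -1 (k(d) = 4 - 1*5 = 4 - 5 = -1)
U(l) = -24 + 3*l²
C(H, P) = -21 (C(H, P) = -24 + 3*(-1)² = -24 + 3*1 = -24 + 3 = -21)
K = -15 (K = 0 + 3*(-5) = 0 - 15 = -15)
-33*(K + C(-12, n)) = -33*(-15 - 21) = -33*(-36) = 1188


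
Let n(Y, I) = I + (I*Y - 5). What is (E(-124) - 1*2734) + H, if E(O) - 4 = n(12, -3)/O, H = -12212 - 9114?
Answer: -745725/31 ≈ -24056.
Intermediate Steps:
n(Y, I) = -5 + I + I*Y (n(Y, I) = I + (-5 + I*Y) = -5 + I + I*Y)
H = -21326
E(O) = 4 - 44/O (E(O) = 4 + (-5 - 3 - 3*12)/O = 4 + (-5 - 3 - 36)/O = 4 - 44/O)
(E(-124) - 1*2734) + H = ((4 - 44/(-124)) - 1*2734) - 21326 = ((4 - 44*(-1/124)) - 2734) - 21326 = ((4 + 11/31) - 2734) - 21326 = (135/31 - 2734) - 21326 = -84619/31 - 21326 = -745725/31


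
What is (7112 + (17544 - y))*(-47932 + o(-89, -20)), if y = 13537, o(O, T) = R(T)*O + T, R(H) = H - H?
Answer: -533178288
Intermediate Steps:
R(H) = 0
o(O, T) = T (o(O, T) = 0*O + T = 0 + T = T)
(7112 + (17544 - y))*(-47932 + o(-89, -20)) = (7112 + (17544 - 1*13537))*(-47932 - 20) = (7112 + (17544 - 13537))*(-47952) = (7112 + 4007)*(-47952) = 11119*(-47952) = -533178288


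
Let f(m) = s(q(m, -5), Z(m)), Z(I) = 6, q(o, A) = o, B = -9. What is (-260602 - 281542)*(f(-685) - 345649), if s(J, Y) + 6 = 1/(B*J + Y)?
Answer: 1156413213496576/6171 ≈ 1.8739e+11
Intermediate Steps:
s(J, Y) = -6 + 1/(Y - 9*J) (s(J, Y) = -6 + 1/(-9*J + Y) = -6 + 1/(Y - 9*J))
f(m) = (35 - 54*m)/(-6 + 9*m) (f(m) = (-1 - 54*m + 6*6)/(-1*6 + 9*m) = (-1 - 54*m + 36)/(-6 + 9*m) = (35 - 54*m)/(-6 + 9*m))
(-260602 - 281542)*(f(-685) - 345649) = (-260602 - 281542)*((35 - 54*(-685))/(3*(-2 + 3*(-685))) - 345649) = -542144*((35 + 36990)/(3*(-2 - 2055)) - 345649) = -542144*((⅓)*37025/(-2057) - 345649) = -542144*((⅓)*(-1/2057)*37025 - 345649) = -542144*(-37025/6171 - 345649) = -542144*(-2133037004/6171) = 1156413213496576/6171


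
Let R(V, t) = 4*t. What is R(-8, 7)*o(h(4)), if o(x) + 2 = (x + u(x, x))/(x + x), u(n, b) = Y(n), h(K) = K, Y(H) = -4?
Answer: -56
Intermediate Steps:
u(n, b) = -4
o(x) = -2 + (-4 + x)/(2*x) (o(x) = -2 + (x - 4)/(x + x) = -2 + (-4 + x)/((2*x)) = -2 + (-4 + x)*(1/(2*x)) = -2 + (-4 + x)/(2*x))
R(-8, 7)*o(h(4)) = (4*7)*(-3/2 - 2/4) = 28*(-3/2 - 2*¼) = 28*(-3/2 - ½) = 28*(-2) = -56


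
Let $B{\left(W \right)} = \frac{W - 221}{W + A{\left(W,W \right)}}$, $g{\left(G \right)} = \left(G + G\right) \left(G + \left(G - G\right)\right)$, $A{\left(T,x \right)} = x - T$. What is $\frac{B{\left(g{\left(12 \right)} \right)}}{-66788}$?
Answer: $- \frac{67}{19234944} \approx -3.4832 \cdot 10^{-6}$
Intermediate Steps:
$g{\left(G \right)} = 2 G^{2}$ ($g{\left(G \right)} = 2 G \left(G + 0\right) = 2 G G = 2 G^{2}$)
$B{\left(W \right)} = \frac{-221 + W}{W}$ ($B{\left(W \right)} = \frac{W - 221}{W + \left(W - W\right)} = \frac{-221 + W}{W + 0} = \frac{-221 + W}{W}$)
$\frac{B{\left(g{\left(12 \right)} \right)}}{-66788} = \frac{\frac{1}{2 \cdot 12^{2}} \left(-221 + 2 \cdot 12^{2}\right)}{-66788} = \frac{-221 + 2 \cdot 144}{2 \cdot 144} \left(- \frac{1}{66788}\right) = \frac{-221 + 288}{288} \left(- \frac{1}{66788}\right) = \frac{1}{288} \cdot 67 \left(- \frac{1}{66788}\right) = \frac{67}{288} \left(- \frac{1}{66788}\right) = - \frac{67}{19234944}$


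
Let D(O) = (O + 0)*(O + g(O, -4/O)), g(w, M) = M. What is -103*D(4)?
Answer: -1236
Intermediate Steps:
D(O) = O*(O - 4/O) (D(O) = (O + 0)*(O - 4/O) = O*(O - 4/O))
-103*D(4) = -103*(-4 + 4**2) = -103*(-4 + 16) = -103*12 = -1236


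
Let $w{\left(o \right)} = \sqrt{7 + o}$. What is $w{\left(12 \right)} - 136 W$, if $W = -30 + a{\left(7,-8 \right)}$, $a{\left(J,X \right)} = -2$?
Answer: $4352 + \sqrt{19} \approx 4356.4$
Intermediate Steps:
$W = -32$ ($W = -30 - 2 = -32$)
$w{\left(12 \right)} - 136 W = \sqrt{7 + 12} - -4352 = \sqrt{19} + 4352 = 4352 + \sqrt{19}$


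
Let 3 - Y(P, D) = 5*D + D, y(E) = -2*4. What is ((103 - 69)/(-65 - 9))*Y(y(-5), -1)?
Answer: -153/37 ≈ -4.1351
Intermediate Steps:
y(E) = -8
Y(P, D) = 3 - 6*D (Y(P, D) = 3 - (5*D + D) = 3 - 6*D)
((103 - 69)/(-65 - 9))*Y(y(-5), -1) = ((103 - 69)/(-65 - 9))*(3 - 6*(-1)) = (34/(-74))*(3 + 6) = (34*(-1/74))*9 = -17/37*9 = -153/37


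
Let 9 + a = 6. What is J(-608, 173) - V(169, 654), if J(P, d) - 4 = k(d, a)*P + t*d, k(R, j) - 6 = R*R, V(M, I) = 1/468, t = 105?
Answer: -8509321549/468 ≈ -1.8182e+7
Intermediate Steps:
a = -3 (a = -9 + 6 = -3)
V(M, I) = 1/468
k(R, j) = 6 + R² (k(R, j) = 6 + R*R = 6 + R²)
J(P, d) = 4 + 105*d + P*(6 + d²) (J(P, d) = 4 + ((6 + d²)*P + 105*d) = 4 + (P*(6 + d²) + 105*d) = 4 + (105*d + P*(6 + d²)) = 4 + 105*d + P*(6 + d²))
J(-608, 173) - V(169, 654) = (4 + 105*173 - 608*(6 + 173²)) - 1*1/468 = (4 + 18165 - 608*(6 + 29929)) - 1/468 = (4 + 18165 - 608*29935) - 1/468 = (4 + 18165 - 18200480) - 1/468 = -18182311 - 1/468 = -8509321549/468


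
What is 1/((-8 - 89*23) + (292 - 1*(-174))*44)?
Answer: 1/18449 ≈ 5.4203e-5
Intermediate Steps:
1/((-8 - 89*23) + (292 - 1*(-174))*44) = 1/((-8 - 2047) + (292 + 174)*44) = 1/(-2055 + 466*44) = 1/(-2055 + 20504) = 1/18449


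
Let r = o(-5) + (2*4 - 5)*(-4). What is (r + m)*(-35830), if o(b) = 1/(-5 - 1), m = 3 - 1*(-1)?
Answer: 877835/3 ≈ 2.9261e+5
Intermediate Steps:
m = 4 (m = 3 + 1 = 4)
o(b) = -⅙ (o(b) = 1/(-6) = -⅙)
r = -73/6 (r = -⅙ + (2*4 - 5)*(-4) = -⅙ + (8 - 5)*(-4) = -⅙ + 3*(-4) = -⅙ - 12 = -73/6 ≈ -12.167)
(r + m)*(-35830) = (-73/6 + 4)*(-35830) = -49/6*(-35830) = 877835/3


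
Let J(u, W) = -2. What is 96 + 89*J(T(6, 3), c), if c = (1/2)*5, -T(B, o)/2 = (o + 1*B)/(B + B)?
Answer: -82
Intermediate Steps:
T(B, o) = -(B + o)/B (T(B, o) = -2*(o + 1*B)/(B + B) = -2*(o + B)/(2*B) = -2*(B + o)*1/(2*B) = -(B + o)/B)
c = 5/2 (c = (1*(½))*5 = (½)*5 = 5/2 ≈ 2.5000)
96 + 89*J(T(6, 3), c) = 96 + 89*(-2) = 96 - 178 = -82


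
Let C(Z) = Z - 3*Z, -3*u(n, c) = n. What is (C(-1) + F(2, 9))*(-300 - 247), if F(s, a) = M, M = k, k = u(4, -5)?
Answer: -1094/3 ≈ -364.67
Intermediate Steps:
u(n, c) = -n/3
C(Z) = -2*Z
k = -4/3 (k = -1/3*4 = -4/3 ≈ -1.3333)
M = -4/3 ≈ -1.3333
F(s, a) = -4/3
(C(-1) + F(2, 9))*(-300 - 247) = (-2*(-1) - 4/3)*(-300 - 247) = (2 - 4/3)*(-547) = (2/3)*(-547) = -1094/3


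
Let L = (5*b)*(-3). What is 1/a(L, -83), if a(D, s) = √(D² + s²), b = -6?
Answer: √14989/14989 ≈ 0.0081680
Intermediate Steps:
L = 90 (L = (5*(-6))*(-3) = -30*(-3) = 90)
1/a(L, -83) = 1/(√(90² + (-83)²)) = 1/(√(8100 + 6889)) = 1/(√14989) = √14989/14989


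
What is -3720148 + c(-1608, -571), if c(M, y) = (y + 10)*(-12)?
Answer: -3713416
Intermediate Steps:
c(M, y) = -120 - 12*y (c(M, y) = (10 + y)*(-12) = -120 - 12*y)
-3720148 + c(-1608, -571) = -3720148 + (-120 - 12*(-571)) = -3720148 + (-120 + 6852) = -3720148 + 6732 = -3713416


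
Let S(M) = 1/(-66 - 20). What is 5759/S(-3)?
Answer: -495274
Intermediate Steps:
S(M) = -1/86 (S(M) = 1/(-86) = -1/86)
5759/S(-3) = 5759/(-1/86) = 5759*(-86) = -495274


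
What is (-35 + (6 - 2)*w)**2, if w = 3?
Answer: 529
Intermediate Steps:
(-35 + (6 - 2)*w)**2 = (-35 + (6 - 2)*3)**2 = (-35 + 4*3)**2 = (-35 + 12)**2 = (-23)**2 = 529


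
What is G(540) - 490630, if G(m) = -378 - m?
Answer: -491548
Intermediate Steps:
G(540) - 490630 = (-378 - 1*540) - 490630 = (-378 - 540) - 490630 = -918 - 490630 = -491548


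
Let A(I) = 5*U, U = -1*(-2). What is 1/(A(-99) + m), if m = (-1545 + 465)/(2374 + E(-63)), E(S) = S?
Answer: 2311/22030 ≈ 0.10490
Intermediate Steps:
U = 2
m = -1080/2311 (m = (-1545 + 465)/(2374 - 63) = -1080/2311 ≈ -0.46733)
A(I) = 10 (A(I) = 5*2 = 10)
1/(A(-99) + m) = 1/(10 - 1080/2311) = 1/(22030/2311) = 2311/22030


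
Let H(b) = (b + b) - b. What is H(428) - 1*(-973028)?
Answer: 973456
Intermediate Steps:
H(b) = b (H(b) = 2*b - b = b)
H(428) - 1*(-973028) = 428 - 1*(-973028) = 428 + 973028 = 973456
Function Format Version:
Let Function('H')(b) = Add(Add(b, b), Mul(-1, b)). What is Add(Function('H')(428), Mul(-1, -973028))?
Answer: 973456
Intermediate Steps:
Function('H')(b) = b (Function('H')(b) = Add(Mul(2, b), Mul(-1, b)) = b)
Add(Function('H')(428), Mul(-1, -973028)) = Add(428, Mul(-1, -973028)) = Add(428, 973028) = 973456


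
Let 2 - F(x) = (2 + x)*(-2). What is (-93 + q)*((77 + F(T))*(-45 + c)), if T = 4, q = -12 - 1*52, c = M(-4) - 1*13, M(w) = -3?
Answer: 871507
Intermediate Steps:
c = -16 (c = -3 - 1*13 = -3 - 13 = -16)
q = -64 (q = -12 - 52 = -64)
F(x) = 6 + 2*x (F(x) = 2 - (2 + x)*(-2) = 2 - (-4 - 2*x) = 2 + (4 + 2*x) = 6 + 2*x)
(-93 + q)*((77 + F(T))*(-45 + c)) = (-93 - 64)*((77 + (6 + 2*4))*(-45 - 16)) = -157*(77 + (6 + 8))*(-61) = -157*(77 + 14)*(-61) = -14287*(-61) = -157*(-5551) = 871507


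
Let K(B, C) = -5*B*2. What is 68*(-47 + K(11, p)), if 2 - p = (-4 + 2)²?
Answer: -10676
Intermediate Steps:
p = -2 (p = 2 - (-4 + 2)² = 2 - 1*(-2)² = 2 - 1*4 = 2 - 4 = -2)
K(B, C) = -10*B
68*(-47 + K(11, p)) = 68*(-47 - 10*11) = 68*(-47 - 110) = 68*(-157) = -10676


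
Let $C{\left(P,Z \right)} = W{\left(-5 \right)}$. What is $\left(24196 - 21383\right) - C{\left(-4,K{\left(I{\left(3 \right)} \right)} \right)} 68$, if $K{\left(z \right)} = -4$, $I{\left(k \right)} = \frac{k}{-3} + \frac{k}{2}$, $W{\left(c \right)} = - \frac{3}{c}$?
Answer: $\frac{13861}{5} \approx 2772.2$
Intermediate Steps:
$I{\left(k \right)} = \frac{k}{6}$ ($I{\left(k \right)} = k \left(- \frac{1}{3}\right) + k \frac{1}{2} = - \frac{k}{3} + \frac{k}{2} = \frac{k}{6}$)
$C{\left(P,Z \right)} = \frac{3}{5}$ ($C{\left(P,Z \right)} = - \frac{3}{-5} = \left(-3\right) \left(- \frac{1}{5}\right) = \frac{3}{5}$)
$\left(24196 - 21383\right) - C{\left(-4,K{\left(I{\left(3 \right)} \right)} \right)} 68 = \left(24196 - 21383\right) - \frac{3}{5} \cdot 68 = \left(24196 - 21383\right) - \frac{204}{5} = 2813 - \frac{204}{5} = \frac{13861}{5}$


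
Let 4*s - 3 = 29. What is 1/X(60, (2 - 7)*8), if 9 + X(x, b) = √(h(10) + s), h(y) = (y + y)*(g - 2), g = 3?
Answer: -9/53 - 2*√7/53 ≈ -0.26965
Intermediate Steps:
h(y) = 2*y (h(y) = (y + y)*(3 - 2) = (2*y)*1 = 2*y)
s = 8 (s = ¾ + (¼)*29 = ¾ + 29/4 = 8)
X(x, b) = -9 + 2*√7 (X(x, b) = -9 + √(2*10 + 8) = -9 + √(20 + 8) = -9 + √28 = -9 + 2*√7)
1/X(60, (2 - 7)*8) = 1/(-9 + 2*√7)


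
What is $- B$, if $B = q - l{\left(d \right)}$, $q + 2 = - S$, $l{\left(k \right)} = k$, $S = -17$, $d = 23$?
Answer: $8$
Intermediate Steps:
$q = 15$ ($q = -2 - -17 = -2 + 17 = 15$)
$B = -8$ ($B = 15 - 23 = -8$)
$- B = \left(-1\right) \left(-8\right) = 8$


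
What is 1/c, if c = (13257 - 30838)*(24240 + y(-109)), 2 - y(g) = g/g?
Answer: -1/426181021 ≈ -2.3464e-9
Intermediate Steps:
y(g) = 1 (y(g) = 2 - g/g = 2 - 1*1 = 2 - 1 = 1)
c = -426181021 (c = (13257 - 30838)*(24240 + 1) = -17581*24241 = -426181021)
1/c = 1/(-426181021) = -1/426181021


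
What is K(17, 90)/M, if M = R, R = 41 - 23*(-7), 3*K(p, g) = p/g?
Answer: 17/54540 ≈ 0.00031170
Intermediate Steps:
K(p, g) = p/(3*g) (K(p, g) = (p/g)/3 = p/(3*g))
R = 202 (R = 41 + 161 = 202)
M = 202
K(17, 90)/M = ((1/3)*17/90)/202 = ((1/3)*17*(1/90))*(1/202) = (17/270)*(1/202) = 17/54540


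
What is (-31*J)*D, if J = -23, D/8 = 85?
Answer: 484840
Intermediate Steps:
D = 680 (D = 8*85 = 680)
(-31*J)*D = -31*(-23)*680 = 713*680 = 484840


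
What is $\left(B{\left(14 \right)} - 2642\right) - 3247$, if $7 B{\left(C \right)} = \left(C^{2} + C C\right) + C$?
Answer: $-5831$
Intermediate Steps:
$B{\left(C \right)} = \frac{C}{7} + \frac{2 C^{2}}{7}$ ($B{\left(C \right)} = \frac{\left(C^{2} + C C\right) + C}{7} = \frac{\left(C^{2} + C^{2}\right) + C}{7} = \frac{2 C^{2} + C}{7} = \frac{C + 2 C^{2}}{7} = \frac{C}{7} + \frac{2 C^{2}}{7}$)
$\left(B{\left(14 \right)} - 2642\right) - 3247 = \left(\frac{1}{7} \cdot 14 \left(1 + 2 \cdot 14\right) - 2642\right) - 3247 = \left(\frac{1}{7} \cdot 14 \left(1 + 28\right) - 2642\right) - 3247 = \left(\frac{1}{7} \cdot 14 \cdot 29 - 2642\right) - 3247 = \left(58 - 2642\right) - 3247 = -2584 - 3247 = -5831$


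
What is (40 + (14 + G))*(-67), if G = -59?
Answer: 335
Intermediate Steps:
(40 + (14 + G))*(-67) = (40 + (14 - 59))*(-67) = (40 - 45)*(-67) = -5*(-67) = 335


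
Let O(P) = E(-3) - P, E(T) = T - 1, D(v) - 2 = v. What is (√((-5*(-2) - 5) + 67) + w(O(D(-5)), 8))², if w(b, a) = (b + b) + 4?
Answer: 76 + 24*√2 ≈ 109.94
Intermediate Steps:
D(v) = 2 + v
E(T) = -1 + T
O(P) = -4 - P (O(P) = (-1 - 3) - P = -4 - P)
w(b, a) = 4 + 2*b (w(b, a) = 2*b + 4 = 4 + 2*b)
(√((-5*(-2) - 5) + 67) + w(O(D(-5)), 8))² = (√((-5*(-2) - 5) + 67) + (4 + 2*(-4 - (2 - 5))))² = (√((10 - 5) + 67) + (4 + 2*(-4 - 1*(-3))))² = (√(5 + 67) + (4 + 2*(-4 + 3)))² = (√72 + (4 + 2*(-1)))² = (6*√2 + (4 - 2))² = (6*√2 + 2)² = (2 + 6*√2)²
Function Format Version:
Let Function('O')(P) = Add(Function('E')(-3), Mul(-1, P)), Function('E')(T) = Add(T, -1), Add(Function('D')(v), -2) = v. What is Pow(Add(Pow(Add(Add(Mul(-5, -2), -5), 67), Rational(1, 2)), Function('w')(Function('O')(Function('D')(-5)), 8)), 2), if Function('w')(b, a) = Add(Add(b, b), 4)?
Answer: Add(76, Mul(24, Pow(2, Rational(1, 2)))) ≈ 109.94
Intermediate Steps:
Function('D')(v) = Add(2, v)
Function('E')(T) = Add(-1, T)
Function('O')(P) = Add(-4, Mul(-1, P)) (Function('O')(P) = Add(Add(-1, -3), Mul(-1, P)) = Add(-4, Mul(-1, P)))
Function('w')(b, a) = Add(4, Mul(2, b)) (Function('w')(b, a) = Add(Mul(2, b), 4) = Add(4, Mul(2, b)))
Pow(Add(Pow(Add(Add(Mul(-5, -2), -5), 67), Rational(1, 2)), Function('w')(Function('O')(Function('D')(-5)), 8)), 2) = Pow(Add(Pow(Add(Add(Mul(-5, -2), -5), 67), Rational(1, 2)), Add(4, Mul(2, Add(-4, Mul(-1, Add(2, -5)))))), 2) = Pow(Add(Pow(Add(Add(10, -5), 67), Rational(1, 2)), Add(4, Mul(2, Add(-4, Mul(-1, -3))))), 2) = Pow(Add(Pow(Add(5, 67), Rational(1, 2)), Add(4, Mul(2, Add(-4, 3)))), 2) = Pow(Add(Pow(72, Rational(1, 2)), Add(4, Mul(2, -1))), 2) = Pow(Add(Mul(6, Pow(2, Rational(1, 2))), Add(4, -2)), 2) = Pow(Add(Mul(6, Pow(2, Rational(1, 2))), 2), 2) = Pow(Add(2, Mul(6, Pow(2, Rational(1, 2)))), 2)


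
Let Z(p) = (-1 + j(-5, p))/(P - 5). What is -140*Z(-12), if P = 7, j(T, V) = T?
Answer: 420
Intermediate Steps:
Z(p) = -3 (Z(p) = (-1 - 5)/(7 - 5) = -6/2 = -6*½ = -3)
-140*Z(-12) = -140*(-3) = 420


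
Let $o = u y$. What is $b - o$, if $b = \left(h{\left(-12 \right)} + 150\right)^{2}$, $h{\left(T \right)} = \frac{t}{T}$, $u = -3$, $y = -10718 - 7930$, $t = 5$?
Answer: $- \frac{4833911}{144} \approx -33569.0$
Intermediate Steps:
$y = -18648$
$h{\left(T \right)} = \frac{5}{T}$
$b = \frac{3222025}{144}$ ($b = \left(\frac{5}{-12} + 150\right)^{2} = \left(5 \left(- \frac{1}{12}\right) + 150\right)^{2} = \left(- \frac{5}{12} + 150\right)^{2} = \left(\frac{1795}{12}\right)^{2} = \frac{3222025}{144} \approx 22375.0$)
$o = 55944$ ($o = \left(-3\right) \left(-18648\right) = 55944$)
$b - o = \frac{3222025}{144} - 55944 = - \frac{4833911}{144}$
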